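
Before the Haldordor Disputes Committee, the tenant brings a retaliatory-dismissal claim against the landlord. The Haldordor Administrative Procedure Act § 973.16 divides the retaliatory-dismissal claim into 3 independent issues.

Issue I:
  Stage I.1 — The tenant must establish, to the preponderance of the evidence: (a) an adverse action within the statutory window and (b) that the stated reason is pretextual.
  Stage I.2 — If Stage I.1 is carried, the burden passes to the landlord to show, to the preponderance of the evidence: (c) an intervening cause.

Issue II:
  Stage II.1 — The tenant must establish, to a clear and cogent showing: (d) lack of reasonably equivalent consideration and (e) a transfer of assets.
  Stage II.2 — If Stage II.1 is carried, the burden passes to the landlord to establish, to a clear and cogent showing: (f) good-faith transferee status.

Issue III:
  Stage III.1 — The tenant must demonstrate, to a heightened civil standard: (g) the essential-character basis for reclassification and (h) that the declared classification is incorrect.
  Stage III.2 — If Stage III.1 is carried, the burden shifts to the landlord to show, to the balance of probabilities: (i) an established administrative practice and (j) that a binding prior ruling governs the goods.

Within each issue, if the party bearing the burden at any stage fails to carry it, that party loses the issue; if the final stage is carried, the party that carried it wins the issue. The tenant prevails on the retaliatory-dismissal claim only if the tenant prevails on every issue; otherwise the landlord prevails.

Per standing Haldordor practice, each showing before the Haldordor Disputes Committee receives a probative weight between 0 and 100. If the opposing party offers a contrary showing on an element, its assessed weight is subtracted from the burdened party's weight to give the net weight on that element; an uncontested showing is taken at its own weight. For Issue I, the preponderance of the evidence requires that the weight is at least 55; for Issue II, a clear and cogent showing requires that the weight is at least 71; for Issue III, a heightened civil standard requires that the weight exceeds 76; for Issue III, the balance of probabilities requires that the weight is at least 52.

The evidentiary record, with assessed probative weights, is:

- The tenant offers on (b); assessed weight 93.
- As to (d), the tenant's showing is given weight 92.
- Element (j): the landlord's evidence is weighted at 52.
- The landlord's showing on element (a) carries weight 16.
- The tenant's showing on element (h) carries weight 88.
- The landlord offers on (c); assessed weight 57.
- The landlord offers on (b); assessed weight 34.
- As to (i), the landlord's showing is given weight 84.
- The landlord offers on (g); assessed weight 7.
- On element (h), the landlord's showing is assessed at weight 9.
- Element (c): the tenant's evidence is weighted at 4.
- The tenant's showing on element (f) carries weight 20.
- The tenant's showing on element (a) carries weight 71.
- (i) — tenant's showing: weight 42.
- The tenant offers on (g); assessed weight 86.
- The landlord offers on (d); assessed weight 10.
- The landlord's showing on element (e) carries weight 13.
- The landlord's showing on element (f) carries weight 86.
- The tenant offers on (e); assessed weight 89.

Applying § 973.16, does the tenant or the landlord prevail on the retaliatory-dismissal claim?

tenant

— Issue I —
At Stage I.1 the tenant must meet the preponderance of the evidence (weight is at least 55): on (a) the weight is 71 less the opposing 16 gives net 55, which does reach 55, so (a) meets the standard; on (b) the weight is 93 less the opposing 34 gives net 59, ≥ 55, so (b) meets the standard.
  Stage I.1 is satisfied; the onus moves to the landlord.
At Stage I.2 the landlord must meet the preponderance of the evidence (weight is at least 55): on (c) the weight is 57 less the opposing 4 gives net 53, < 55, so (c) does not meet the standard.
  The landlord does not carry Stage I.2.
The analysis ends at Stage I.2; the tenant prevails on this issue.
— Issue II —
Stage II.1 — burden on tenant; standard: a clear and cogent showing (weight is at least 71).
    (d): 92 − 10 = 82 ≥ 71 [met]
    (e): 89 − 13 = 76 ≥ 71 [met]
  All elements met. The burden passes to the landlord.
Stage II.2 — burden on landlord; standard: a clear and cogent showing (weight is at least 71).
    (f): 86 − 20 = 66 < 71 [not met]
  Not every element is met, so the landlord fails to carry Stage II.2.
The analysis ends at Stage II.2; the tenant prevails on this issue.
— Issue III —
Stage III.1 — burden on tenant; standard: a heightened civil standard (weight exceeds 76).
    (g): 86 − 7 = 79 > 76 [met]
    (h): 88 − 9 = 79 > 76 [met]
  Stage III.1 is satisfied; the onus moves to the landlord.
Stage III.2 — burden on landlord; standard: the balance of probabilities (weight is at least 52).
    (i): 84 − 42 = 42 < 52 [not met]
    (j): 52 ≥ 52 [met]
  The landlord does not carry Stage III.2.
So the tenant prevails on this issue.
Per-issue: Issue I → tenant; Issue II → tenant; Issue III → tenant. The tenant must prevail on every issue; overall, the tenant prevails.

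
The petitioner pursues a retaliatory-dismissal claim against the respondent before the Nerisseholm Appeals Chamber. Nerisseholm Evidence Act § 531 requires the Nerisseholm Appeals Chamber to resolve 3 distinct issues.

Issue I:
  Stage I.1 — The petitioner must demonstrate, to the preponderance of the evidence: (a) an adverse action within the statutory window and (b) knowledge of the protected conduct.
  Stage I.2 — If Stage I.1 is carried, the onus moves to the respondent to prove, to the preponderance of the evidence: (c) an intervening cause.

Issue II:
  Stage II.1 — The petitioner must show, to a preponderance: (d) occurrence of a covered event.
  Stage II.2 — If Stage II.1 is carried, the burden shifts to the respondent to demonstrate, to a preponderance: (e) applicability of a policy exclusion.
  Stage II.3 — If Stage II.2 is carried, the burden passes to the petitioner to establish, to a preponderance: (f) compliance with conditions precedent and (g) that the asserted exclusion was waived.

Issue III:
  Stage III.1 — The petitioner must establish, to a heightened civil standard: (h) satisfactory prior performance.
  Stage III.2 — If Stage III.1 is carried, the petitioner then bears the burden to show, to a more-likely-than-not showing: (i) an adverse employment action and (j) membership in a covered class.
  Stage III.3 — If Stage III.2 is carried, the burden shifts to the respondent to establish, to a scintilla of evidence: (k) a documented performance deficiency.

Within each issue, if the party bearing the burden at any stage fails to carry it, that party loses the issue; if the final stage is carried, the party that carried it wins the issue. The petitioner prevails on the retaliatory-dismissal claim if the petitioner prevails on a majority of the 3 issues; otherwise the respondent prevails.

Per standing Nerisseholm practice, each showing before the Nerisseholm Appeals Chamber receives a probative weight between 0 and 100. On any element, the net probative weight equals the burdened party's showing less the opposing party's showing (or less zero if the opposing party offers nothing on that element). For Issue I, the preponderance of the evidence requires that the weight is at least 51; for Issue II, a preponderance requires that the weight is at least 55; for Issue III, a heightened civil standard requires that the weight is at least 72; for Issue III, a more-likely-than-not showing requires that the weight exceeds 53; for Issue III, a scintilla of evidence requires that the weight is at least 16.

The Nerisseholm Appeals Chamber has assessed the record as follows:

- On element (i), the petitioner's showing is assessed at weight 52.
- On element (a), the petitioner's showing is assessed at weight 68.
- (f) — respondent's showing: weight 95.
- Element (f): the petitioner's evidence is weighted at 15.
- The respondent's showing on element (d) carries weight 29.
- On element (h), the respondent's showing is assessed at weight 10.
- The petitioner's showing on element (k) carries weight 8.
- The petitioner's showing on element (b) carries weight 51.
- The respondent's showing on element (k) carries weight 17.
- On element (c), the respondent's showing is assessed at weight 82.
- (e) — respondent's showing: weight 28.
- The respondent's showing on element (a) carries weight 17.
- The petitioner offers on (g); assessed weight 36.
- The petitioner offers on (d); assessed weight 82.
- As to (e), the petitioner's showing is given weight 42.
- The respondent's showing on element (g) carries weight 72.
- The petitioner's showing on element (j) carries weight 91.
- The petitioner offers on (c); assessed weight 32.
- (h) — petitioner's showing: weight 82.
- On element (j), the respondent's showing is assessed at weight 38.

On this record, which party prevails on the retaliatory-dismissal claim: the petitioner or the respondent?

respondent

— Issue I —
Stage I.1 — burden on petitioner; standard: the preponderance of the evidence (weight is at least 51).
    (a): 68 − 17 = 51 ≥ 51 [met]
    (b): 51 ≥ 51 [met]
  All elements met. The burden passes to the respondent.
Stage I.2 — burden on respondent; standard: the preponderance of the evidence (weight is at least 51).
    (c): 82 − 32 = 50 < 51 [not met]
  Not every element is met, so the respondent fails to carry Stage I.2.
The petitioner prevails on this issue.
— Issue II —
Stage II.1 — burden on petitioner; standard: a preponderance (weight is at least 55).
    (d): 82 − 29 = 53 < 55 [not met]
  Stage II.1 not carried; the petitioner fails its burden.
The analysis ends at Stage II.1; the respondent prevails on this issue.
— Issue III —
Stage III.1 — burden on petitioner; standard: a heightened civil standard (weight is at least 72).
    (h): 82 − 10 = 72 ≥ 72 [met]
  All elements met. The petitioner retains the burden for Stage III.2.
Stage III.2 — burden on petitioner; standard: a more-likely-than-not showing (weight exceeds 53).
    (i): 52 ≤ 53 [not met]
    (j): 91 − 38 = 53 ≤ 53 [not met]
  The petitioner does not carry Stage III.2.
The analysis ends at Stage III.2; the respondent prevails on this issue.
Per-issue: Issue I → petitioner; Issue II → respondent; Issue III → respondent. The petitioner must prevail on a majority of issues; overall, the respondent prevails.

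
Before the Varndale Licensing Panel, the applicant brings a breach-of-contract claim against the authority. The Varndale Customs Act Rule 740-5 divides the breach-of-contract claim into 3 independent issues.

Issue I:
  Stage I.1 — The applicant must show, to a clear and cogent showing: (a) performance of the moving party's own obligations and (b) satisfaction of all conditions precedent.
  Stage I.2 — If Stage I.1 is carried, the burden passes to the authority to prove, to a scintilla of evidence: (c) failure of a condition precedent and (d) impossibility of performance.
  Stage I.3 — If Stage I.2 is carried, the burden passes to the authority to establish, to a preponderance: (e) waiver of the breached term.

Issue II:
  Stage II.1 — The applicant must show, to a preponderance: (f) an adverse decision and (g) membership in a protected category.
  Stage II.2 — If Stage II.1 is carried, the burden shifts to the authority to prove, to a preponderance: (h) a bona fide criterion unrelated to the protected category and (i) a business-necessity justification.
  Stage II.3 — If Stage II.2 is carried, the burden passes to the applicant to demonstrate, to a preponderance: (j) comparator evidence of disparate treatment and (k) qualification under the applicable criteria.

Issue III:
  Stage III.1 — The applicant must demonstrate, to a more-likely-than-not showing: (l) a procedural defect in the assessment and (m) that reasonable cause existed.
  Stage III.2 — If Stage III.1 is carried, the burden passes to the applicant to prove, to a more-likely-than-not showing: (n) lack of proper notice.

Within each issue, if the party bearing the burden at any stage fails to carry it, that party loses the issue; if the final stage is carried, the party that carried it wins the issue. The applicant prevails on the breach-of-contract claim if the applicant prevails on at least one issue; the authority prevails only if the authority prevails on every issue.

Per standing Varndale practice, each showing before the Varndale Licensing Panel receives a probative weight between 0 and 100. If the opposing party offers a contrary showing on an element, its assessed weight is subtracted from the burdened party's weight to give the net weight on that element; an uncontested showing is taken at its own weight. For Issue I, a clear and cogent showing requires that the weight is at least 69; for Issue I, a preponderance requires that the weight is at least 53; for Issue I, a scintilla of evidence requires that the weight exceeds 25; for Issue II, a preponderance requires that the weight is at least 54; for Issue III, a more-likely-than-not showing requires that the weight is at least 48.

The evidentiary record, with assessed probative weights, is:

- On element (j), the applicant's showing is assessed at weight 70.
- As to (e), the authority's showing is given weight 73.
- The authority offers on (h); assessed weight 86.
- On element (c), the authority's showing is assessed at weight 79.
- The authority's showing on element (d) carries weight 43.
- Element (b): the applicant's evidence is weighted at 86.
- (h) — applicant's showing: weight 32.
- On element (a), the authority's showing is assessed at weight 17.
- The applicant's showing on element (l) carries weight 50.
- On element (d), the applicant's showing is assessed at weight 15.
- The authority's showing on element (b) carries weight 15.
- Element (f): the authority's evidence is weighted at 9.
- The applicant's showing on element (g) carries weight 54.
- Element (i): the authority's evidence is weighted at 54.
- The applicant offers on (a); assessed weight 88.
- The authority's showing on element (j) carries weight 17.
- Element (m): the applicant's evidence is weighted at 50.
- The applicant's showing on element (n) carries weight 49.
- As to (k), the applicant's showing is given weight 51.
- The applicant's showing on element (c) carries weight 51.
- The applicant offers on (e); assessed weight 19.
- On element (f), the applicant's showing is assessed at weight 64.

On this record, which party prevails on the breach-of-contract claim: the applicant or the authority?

— Issue I —
At Stage I.1 the applicant must meet a clear and cogent showing (weight is at least 69): on (a) the weight is 88 less the opposing 17 gives net 71, which does reach 69, so (a) meets the standard; on (b) the weight is 86 less the opposing 15 gives net 71, which does reach 69, so (b) meets the standard.
  The applicant carries Stage I.1; the authority now bears the burden.
At Stage I.2 the authority must meet a scintilla of evidence (weight exceeds 25): on (c) the weight is 79 less the opposing 51 gives net 28, > 25, so (c) meets the standard; on (d) the weight is 43 less the opposing 15 gives net 28, > 25, so (d) meets the standard.
  All elements met. The authority retains the burden for Stage I.3.
At Stage I.3 the authority must meet a preponderance (weight is at least 53): on (e) the weight is 73 less the opposing 19 gives net 54, which does reach 53, so (e) meets the standard.
  Stage I.3 carried; the final stage is satisfied.
Every stage carried; the authority prevails on this issue.
— Issue II —
Stage II.1 (applicant, a preponderance, weight is at least 54): (f) net 64−9=55 ≥ 54 — meets; (g) 54 ≥ 54 — meets.
  The applicant carries Stage II.1; the authority now bears the burden.
Stage II.2 (authority, a preponderance, weight is at least 54): (h) net 86−32=54 ≥ 54 — meets; (i) 54 ≥ 54 — meets.
  Stage II.2 carried; the burden shifts to the applicant.
Stage II.3 (applicant, a preponderance, weight is at least 54): (j) net 70−17=53 < 54 — fails; (k) 51 < 54 — fails.
  Stage II.3 not carried; the applicant fails its burden.
The analysis ends at Stage II.3; the authority prevails on this issue.
— Issue III —
Stage III.1 — burden on applicant; standard: a more-likely-than-not showing (weight is at least 48).
    (l): 50 ≥ 48 [met]
    (m): 50 ≥ 48 [met]
  All elements met. The applicant retains the burden for Stage III.2.
Stage III.2 — burden on applicant; standard: a more-likely-than-not showing (weight is at least 48).
    (n): 49 ≥ 48 [met]
  Stage III.2 carried; the final stage is satisfied.
Every stage carried; the applicant prevails on this issue.
Per-issue: Issue I → authority; Issue II → authority; Issue III → applicant. The applicant must prevail on at least one issue; overall, the applicant prevails.

applicant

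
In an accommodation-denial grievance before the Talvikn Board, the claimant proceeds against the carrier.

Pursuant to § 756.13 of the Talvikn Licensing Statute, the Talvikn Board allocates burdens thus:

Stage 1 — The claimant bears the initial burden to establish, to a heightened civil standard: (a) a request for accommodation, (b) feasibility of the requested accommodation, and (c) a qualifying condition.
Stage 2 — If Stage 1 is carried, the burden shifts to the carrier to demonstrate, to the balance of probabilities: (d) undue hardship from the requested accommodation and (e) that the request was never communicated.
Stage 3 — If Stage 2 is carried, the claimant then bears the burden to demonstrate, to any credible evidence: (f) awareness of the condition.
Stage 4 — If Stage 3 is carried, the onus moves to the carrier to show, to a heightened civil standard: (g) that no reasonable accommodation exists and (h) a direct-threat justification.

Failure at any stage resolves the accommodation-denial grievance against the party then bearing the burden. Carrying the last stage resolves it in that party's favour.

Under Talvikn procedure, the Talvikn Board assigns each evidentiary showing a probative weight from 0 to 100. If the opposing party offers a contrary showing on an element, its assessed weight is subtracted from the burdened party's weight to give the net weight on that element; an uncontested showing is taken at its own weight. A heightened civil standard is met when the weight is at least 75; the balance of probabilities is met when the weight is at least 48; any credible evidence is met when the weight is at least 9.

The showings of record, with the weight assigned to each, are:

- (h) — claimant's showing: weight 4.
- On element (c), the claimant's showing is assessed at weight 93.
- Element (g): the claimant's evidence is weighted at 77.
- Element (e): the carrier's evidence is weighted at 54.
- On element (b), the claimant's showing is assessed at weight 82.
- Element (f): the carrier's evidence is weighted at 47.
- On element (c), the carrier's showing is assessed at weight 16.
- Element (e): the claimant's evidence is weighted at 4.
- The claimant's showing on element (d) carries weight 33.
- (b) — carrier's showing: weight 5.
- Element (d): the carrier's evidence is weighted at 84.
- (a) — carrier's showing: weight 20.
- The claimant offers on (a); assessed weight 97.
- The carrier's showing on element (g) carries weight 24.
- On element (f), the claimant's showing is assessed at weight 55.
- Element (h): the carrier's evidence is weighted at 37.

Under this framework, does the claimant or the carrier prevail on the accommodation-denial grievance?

Stage 1 — burden on claimant; standard: a heightened civil standard (weight is at least 75).
    (a): 97 − 20 = 77 ≥ 75 [met]
    (b): 82 − 5 = 77 ≥ 75 [met]
    (c): 93 − 16 = 77 ≥ 75 [met]
  Stage 1 carried; the burden shifts to the carrier.
Stage 2 — burden on carrier; standard: the balance of probabilities (weight is at least 48).
    (d): 84 − 33 = 51 ≥ 48 [met]
    (e): 54 − 4 = 50 ≥ 48 [met]
  The carrier carries Stage 2; the claimant now bears the burden.
Stage 3 — burden on claimant; standard: any credible evidence (weight is at least 9).
    (f): 55 − 47 = 8 < 9 [not met]
  Not every element is met, so the claimant fails to carry Stage 3.
So the carrier prevails.

carrier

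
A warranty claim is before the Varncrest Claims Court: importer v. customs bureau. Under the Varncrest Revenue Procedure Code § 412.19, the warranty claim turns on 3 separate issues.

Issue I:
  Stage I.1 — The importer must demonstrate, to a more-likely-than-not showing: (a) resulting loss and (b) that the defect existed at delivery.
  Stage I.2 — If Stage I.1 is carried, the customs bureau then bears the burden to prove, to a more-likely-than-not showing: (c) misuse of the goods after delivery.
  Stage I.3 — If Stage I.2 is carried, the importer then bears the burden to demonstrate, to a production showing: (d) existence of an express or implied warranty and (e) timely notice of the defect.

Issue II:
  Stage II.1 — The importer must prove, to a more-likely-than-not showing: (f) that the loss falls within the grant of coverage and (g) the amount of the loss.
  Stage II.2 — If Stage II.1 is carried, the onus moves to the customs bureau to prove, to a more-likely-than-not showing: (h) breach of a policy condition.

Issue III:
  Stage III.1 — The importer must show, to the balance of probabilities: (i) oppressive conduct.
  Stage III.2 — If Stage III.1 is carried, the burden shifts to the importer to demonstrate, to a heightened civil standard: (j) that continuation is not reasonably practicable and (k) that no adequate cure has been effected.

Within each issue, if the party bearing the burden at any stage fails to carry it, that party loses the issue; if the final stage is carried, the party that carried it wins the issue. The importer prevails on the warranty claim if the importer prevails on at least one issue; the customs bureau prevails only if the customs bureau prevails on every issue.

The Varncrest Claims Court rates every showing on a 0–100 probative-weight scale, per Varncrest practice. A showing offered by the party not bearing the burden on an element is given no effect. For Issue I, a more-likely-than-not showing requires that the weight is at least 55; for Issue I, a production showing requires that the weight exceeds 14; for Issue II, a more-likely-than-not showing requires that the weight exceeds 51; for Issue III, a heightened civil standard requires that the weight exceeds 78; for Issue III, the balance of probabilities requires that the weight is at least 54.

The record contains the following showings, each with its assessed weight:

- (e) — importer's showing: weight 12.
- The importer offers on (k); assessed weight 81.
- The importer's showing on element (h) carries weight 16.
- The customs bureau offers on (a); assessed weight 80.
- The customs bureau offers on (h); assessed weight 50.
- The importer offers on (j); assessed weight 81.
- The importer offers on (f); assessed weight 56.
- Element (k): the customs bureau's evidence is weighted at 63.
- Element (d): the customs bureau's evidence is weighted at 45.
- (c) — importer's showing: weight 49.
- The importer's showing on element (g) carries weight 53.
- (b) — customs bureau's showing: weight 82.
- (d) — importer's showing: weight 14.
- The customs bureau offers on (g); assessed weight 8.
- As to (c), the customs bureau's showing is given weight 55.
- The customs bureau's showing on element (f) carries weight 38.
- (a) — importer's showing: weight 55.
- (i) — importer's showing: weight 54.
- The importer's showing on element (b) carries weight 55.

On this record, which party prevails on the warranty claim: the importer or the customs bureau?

— Issue I —
Stage I.1 (importer, a more-likely-than-not showing, weight is at least 55): (a) 55 (customs bureau's 80 disregarded) ≥ 55 — meets; (b) 55 (customs bureau's 82 disregarded) ≥ 55 — meets.
  Stage I.1 is satisfied; the onus moves to the customs bureau.
Stage I.2 (customs bureau, a more-likely-than-not showing, weight is at least 55): (c) 55 (importer's 49 disregarded) ≥ 55 — meets.
  Stage I.2 is satisfied; the onus moves to the importer.
Stage I.3 (importer, a production showing, weight exceeds 14): (d) 14 (customs bureau's 45 disregarded) ≤ 14 — fails; (e) 12 ≤ 14 — fails.
  The importer does not carry Stage I.3.
The analysis ends at Stage I.3; the customs bureau prevails on this issue.
— Issue II —
Stage II.1 (importer, a more-likely-than-not showing, weight exceeds 51): (f) 56 (customs bureau's 38 disregarded) > 51 — meets; (g) 53 (customs bureau's 8 disregarded) > 51 — meets.
  Stage II.1 is satisfied; the onus moves to the customs bureau.
Stage II.2 (customs bureau, a more-likely-than-not showing, weight exceeds 51): (h) 50 (importer's 16 disregarded) ≤ 51 — fails.
  Not every element is met, so the customs bureau fails to carry Stage II.2.
The analysis ends at Stage II.2; the importer prevails on this issue.
— Issue III —
Stage III.1 (importer, the balance of probabilities, weight is at least 54): (i) 54 ≥ 54 — meets.
  Stage III.1 carried; the burden remains with the importer.
Stage III.2 (importer, a heightened civil standard, weight exceeds 78): (j) 81 > 78 — meets; (k) 81 (customs bureau's 63 disregarded) > 78 — meets.
  Stage III.2 carried; the final stage is satisfied.
All stages carried — the importer prevails on this issue.
Per-issue: Issue I → customs bureau; Issue II → importer; Issue III → importer. The importer must prevail on at least one issue; overall, the importer prevails.

importer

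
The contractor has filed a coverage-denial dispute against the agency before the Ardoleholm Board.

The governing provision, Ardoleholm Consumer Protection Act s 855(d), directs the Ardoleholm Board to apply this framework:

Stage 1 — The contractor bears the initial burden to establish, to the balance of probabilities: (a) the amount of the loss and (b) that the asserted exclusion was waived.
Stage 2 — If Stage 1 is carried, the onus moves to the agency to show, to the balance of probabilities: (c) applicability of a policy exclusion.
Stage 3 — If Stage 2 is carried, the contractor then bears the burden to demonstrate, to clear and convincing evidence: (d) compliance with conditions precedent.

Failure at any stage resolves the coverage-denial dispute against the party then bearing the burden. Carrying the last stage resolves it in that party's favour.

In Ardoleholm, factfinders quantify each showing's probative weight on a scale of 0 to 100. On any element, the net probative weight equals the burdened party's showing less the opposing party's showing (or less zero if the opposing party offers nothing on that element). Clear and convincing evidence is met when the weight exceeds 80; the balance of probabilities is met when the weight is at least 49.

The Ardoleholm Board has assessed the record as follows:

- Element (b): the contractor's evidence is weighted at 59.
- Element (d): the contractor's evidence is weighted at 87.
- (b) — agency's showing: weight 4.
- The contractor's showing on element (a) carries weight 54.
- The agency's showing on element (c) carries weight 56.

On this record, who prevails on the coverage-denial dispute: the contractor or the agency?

contractor

Stage 1 (contractor, the balance of probabilities, weight is at least 49): (a) 54 ≥ 49 — meets; (b) net 59−4=55 ≥ 49 — meets.
  Stage 1 is satisfied; the onus moves to the agency.
Stage 2 (agency, the balance of probabilities, weight is at least 49): (c) 56 ≥ 49 — meets.
  Stage 2 carried; the burden shifts to the contractor.
Stage 3 (contractor, clear and convincing evidence, weight exceeds 80): (d) 87 > 80 — meets.
  All elements met at the final stage.
Every stage carried; the contractor prevails.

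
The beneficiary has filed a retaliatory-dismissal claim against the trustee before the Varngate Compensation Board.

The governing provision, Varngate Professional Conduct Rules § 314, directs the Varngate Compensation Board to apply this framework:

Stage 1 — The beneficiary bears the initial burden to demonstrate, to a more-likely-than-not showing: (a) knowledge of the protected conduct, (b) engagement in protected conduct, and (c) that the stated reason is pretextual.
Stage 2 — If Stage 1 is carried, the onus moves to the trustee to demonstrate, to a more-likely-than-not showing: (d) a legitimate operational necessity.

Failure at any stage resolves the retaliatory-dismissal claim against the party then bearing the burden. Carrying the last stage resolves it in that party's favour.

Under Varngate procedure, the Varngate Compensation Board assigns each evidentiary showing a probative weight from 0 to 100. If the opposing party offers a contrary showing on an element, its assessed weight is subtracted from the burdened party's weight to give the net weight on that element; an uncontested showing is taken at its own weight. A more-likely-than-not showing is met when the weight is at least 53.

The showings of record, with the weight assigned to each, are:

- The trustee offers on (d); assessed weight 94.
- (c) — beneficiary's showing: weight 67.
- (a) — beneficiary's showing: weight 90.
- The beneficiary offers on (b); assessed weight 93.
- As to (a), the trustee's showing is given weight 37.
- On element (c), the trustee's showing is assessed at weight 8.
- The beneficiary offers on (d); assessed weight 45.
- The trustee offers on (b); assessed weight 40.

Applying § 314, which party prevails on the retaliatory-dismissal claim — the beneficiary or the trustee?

beneficiary

Stage 1 — burden on beneficiary; standard: a more-likely-than-not showing (weight is at least 53).
    (a): 90 − 37 = 53 ≥ 53 [met]
    (b): 93 − 40 = 53 ≥ 53 [met]
    (c): 67 − 8 = 59 ≥ 53 [met]
  The beneficiary carries Stage 1; the trustee now bears the burden.
Stage 2 — burden on trustee; standard: a more-likely-than-not showing (weight is at least 53).
    (d): 94 − 45 = 49 < 53 [not met]
  The trustee does not carry Stage 2.
The beneficiary prevails.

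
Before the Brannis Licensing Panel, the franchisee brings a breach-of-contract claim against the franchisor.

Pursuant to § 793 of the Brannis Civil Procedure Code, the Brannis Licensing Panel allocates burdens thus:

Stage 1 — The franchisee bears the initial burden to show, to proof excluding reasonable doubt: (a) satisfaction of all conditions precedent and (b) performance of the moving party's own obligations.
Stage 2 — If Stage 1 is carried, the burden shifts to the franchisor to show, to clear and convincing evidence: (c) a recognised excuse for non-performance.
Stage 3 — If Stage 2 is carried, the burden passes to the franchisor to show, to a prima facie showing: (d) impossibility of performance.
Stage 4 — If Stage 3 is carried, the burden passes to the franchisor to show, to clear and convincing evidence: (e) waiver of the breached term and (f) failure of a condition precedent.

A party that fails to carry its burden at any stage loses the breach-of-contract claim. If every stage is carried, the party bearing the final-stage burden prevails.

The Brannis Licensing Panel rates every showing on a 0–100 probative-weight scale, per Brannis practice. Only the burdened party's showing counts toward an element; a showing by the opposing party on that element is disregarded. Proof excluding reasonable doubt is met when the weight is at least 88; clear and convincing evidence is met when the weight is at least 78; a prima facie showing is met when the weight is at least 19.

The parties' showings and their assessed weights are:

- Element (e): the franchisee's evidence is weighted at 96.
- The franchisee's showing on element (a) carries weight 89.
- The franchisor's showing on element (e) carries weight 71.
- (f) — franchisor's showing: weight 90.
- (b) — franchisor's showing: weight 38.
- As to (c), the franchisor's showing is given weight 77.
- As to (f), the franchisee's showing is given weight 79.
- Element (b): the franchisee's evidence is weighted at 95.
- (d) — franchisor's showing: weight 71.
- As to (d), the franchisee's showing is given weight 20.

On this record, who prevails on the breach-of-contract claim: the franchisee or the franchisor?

At Stage 1 the franchisee must meet proof excluding reasonable doubt (weight is at least 88): on (a) the weight is 89, ≥ 88, so (a) meets the standard; on (b) the weight is 95 (the franchisor's 38 is given no effect), ≥ 88, so (b) meets the standard.
  Stage 1 carried; the burden shifts to the franchisor.
At Stage 2 the franchisor must meet clear and convincing evidence (weight is at least 78): on (c) the weight is 77, < 78, so (c) does not meet the standard.
  The franchisor does not carry Stage 2.
So the franchisee prevails.

franchisee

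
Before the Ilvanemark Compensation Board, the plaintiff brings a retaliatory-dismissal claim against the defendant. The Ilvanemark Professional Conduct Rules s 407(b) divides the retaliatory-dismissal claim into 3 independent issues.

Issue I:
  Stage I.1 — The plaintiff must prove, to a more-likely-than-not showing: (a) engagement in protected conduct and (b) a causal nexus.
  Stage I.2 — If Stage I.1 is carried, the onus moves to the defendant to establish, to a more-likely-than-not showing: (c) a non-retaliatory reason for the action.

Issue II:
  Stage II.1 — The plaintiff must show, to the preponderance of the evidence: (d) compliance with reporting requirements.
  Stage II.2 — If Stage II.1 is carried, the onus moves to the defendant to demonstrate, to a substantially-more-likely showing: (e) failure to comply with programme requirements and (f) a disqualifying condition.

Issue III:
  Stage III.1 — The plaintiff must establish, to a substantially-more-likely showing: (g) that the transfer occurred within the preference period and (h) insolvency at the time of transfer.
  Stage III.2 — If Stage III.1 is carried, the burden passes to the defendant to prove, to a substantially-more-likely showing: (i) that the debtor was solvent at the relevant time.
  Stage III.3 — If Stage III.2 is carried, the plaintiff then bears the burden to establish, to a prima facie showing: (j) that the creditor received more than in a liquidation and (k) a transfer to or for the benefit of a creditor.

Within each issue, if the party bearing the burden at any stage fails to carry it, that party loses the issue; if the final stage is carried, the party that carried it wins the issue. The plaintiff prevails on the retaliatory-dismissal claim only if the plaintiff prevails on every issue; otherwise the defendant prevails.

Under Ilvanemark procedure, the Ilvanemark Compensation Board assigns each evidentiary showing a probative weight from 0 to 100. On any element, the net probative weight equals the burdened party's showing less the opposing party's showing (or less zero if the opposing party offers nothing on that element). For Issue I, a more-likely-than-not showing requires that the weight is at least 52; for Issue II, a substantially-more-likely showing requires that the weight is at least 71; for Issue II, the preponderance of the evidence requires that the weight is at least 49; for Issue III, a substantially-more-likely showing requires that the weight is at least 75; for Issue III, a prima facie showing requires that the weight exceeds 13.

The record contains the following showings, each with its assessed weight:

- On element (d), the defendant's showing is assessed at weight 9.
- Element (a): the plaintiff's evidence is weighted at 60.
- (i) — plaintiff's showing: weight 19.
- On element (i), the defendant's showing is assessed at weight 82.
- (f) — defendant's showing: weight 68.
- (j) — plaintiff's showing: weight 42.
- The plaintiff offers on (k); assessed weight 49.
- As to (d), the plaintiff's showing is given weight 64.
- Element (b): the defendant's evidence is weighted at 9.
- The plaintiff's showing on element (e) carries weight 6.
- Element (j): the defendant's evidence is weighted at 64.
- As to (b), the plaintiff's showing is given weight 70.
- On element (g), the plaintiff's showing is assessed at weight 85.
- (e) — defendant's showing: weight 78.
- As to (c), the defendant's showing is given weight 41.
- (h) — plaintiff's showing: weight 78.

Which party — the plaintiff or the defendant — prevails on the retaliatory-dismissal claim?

plaintiff

— Issue I —
Stage I.1 (plaintiff, a more-likely-than-not showing, weight is at least 52): (a) 60 ≥ 52 — meets; (b) net 70−9=61 ≥ 52 — meets.
  All elements met. The burden passes to the defendant.
Stage I.2 (defendant, a more-likely-than-not showing, weight is at least 52): (c) 41 < 52 — fails.
  Stage I.2 not carried; the defendant fails its burden.
The analysis ends at Stage I.2; the plaintiff prevails on this issue.
— Issue II —
At Stage II.1 the plaintiff must meet the preponderance of the evidence (weight is at least 49): on (d) the weight is 64 less the opposing 9 gives net 55, which does reach 49, so (d) meets the standard.
  The plaintiff carries Stage II.1; the defendant now bears the burden.
At Stage II.2 the defendant must meet a substantially-more-likely showing (weight is at least 71): on (e) the weight is 78 less the opposing 6 gives net 72, which does reach 71, so (e) meets the standard; on (f) the weight is 68, < 71, so (f) does not meet the standard.
  The defendant does not carry Stage II.2.
The plaintiff prevails on this issue.
— Issue III —
Stage III.1 (plaintiff, a substantially-more-likely showing, weight is at least 75): (g) 85 ≥ 75 — meets; (h) 78 ≥ 75 — meets.
  Stage III.1 is satisfied; the onus moves to the defendant.
Stage III.2 (defendant, a substantially-more-likely showing, weight is at least 75): (i) net 82−19=63 < 75 — fails.
  Not every element is met, so the defendant fails to carry Stage III.2.
So the plaintiff prevails on this issue.
Per-issue: Issue I → plaintiff; Issue II → plaintiff; Issue III → plaintiff. The plaintiff must prevail on every issue; overall, the plaintiff prevails.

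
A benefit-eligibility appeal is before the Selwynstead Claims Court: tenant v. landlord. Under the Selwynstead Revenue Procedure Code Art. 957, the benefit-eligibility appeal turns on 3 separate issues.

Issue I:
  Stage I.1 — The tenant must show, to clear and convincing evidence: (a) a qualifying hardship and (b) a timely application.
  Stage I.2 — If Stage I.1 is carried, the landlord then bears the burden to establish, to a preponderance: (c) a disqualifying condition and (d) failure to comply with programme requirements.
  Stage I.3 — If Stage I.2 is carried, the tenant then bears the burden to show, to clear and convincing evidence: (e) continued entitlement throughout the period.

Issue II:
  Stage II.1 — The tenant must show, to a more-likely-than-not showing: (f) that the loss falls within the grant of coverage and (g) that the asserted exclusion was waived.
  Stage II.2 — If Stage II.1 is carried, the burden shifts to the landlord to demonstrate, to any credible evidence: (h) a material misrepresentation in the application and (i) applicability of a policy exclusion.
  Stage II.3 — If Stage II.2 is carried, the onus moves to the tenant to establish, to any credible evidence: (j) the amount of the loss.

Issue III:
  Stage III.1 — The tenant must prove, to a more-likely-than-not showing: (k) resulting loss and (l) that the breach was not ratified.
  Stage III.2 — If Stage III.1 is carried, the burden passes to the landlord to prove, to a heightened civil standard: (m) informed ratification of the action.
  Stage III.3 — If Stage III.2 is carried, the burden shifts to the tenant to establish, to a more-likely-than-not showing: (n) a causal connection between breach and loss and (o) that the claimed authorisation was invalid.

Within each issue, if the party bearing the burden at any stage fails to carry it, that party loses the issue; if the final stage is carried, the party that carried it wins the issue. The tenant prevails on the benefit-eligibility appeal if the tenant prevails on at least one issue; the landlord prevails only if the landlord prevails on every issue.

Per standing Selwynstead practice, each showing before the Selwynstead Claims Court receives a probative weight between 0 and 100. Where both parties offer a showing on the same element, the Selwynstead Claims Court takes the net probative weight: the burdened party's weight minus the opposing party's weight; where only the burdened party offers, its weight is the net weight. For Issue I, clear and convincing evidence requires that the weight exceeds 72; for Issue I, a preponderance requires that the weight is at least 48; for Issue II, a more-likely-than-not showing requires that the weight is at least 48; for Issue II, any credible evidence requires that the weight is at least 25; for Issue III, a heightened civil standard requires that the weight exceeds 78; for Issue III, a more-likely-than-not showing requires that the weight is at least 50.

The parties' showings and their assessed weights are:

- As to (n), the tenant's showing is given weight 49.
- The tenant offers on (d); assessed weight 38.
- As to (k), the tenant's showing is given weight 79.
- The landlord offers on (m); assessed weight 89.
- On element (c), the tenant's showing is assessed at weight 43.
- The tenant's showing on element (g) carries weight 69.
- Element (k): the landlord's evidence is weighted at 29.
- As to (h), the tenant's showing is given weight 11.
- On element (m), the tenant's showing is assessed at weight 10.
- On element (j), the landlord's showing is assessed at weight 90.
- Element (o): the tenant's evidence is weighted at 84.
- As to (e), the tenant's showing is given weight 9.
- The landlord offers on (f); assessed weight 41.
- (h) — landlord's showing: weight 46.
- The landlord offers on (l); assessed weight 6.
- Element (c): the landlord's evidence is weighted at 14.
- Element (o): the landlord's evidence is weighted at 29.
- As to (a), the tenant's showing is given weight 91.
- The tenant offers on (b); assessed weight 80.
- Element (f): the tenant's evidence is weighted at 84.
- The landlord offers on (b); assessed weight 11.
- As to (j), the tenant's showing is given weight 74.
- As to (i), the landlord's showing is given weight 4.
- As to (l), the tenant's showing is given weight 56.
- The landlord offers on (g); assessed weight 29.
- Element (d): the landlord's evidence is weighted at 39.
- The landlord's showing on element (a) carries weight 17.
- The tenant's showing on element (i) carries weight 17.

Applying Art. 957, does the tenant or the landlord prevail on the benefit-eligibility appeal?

landlord

— Issue I —
Stage I.1 (tenant, clear and convincing evidence, weight exceeds 72): (a) net 91−17=74 > 72 — meets; (b) net 80−11=69 ≤ 72 — fails.
  Stage I.1 not carried; the tenant fails its burden.
So the landlord prevails on this issue.
— Issue II —
Stage II.1 — burden on tenant; standard: a more-likely-than-not showing (weight is at least 48).
    (f): 84 − 41 = 43 < 48 [not met]
    (g): 69 − 29 = 40 < 48 [not met]
  The tenant does not carry Stage II.1.
So the landlord prevails on this issue.
— Issue III —
Stage III.1 — burden on tenant; standard: a more-likely-than-not showing (weight is at least 50).
    (k): 79 − 29 = 50 ≥ 50 [met]
    (l): 56 − 6 = 50 ≥ 50 [met]
  Stage III.1 carried; the burden shifts to the landlord.
Stage III.2 — burden on landlord; standard: a heightened civil standard (weight exceeds 78).
    (m): 89 − 10 = 79 > 78 [met]
  The landlord carries Stage III.2; the tenant now bears the burden.
Stage III.3 — burden on tenant; standard: a more-likely-than-not showing (weight is at least 50).
    (n): 49 < 50 [not met]
    (o): 84 − 29 = 55 ≥ 50 [met]
  The tenant does not carry Stage III.3.
The landlord prevails on this issue.
Per-issue: Issue I → landlord; Issue II → landlord; Issue III → landlord. The tenant must prevail on at least one issue; overall, the landlord prevails.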